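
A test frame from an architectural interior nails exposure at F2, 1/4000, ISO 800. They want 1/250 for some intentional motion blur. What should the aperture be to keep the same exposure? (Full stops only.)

f/8

Shutter speed: 1/4000 → 1/2000 → 1/1000 → 1/500 → 1/250 — 4 stops slower (brighter).
Need 4 stops darker from the aperture: f/2 → f/2.8 → f/4 → f/5.6 → f/8.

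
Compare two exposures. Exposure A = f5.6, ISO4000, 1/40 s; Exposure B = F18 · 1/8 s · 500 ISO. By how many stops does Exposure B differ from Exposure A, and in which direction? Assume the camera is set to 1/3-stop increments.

Aperture: f/5.6 → f/6.3 → f/7.1 → f/8 → f/9 → f/10 → f/11 → f/13 → f/14 → f/16 → f/18 — 3 1/3 stops smaller aperture (darker).
Shutter speed: 1/40 → 1/30 → 1/25 → 1/20 → 1/15 → 1/13 → 1/10 → 1/8 — 2 1/3 stops slower (brighter).
ISO: 4000 → 3200 → 2500 → 2000 → 1600 → 1250 → 1000 → 800 → 640 → 500 — 3 stops dropped (darker).
Net: −3 1/3 +2 1/3 −3 = −4 stops.

4 stops darker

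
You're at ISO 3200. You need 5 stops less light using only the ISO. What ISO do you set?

ISO: 3200 → 1600 → 800 → 400 → 200 → 100 — 5 stops lower (darker).

ISO 100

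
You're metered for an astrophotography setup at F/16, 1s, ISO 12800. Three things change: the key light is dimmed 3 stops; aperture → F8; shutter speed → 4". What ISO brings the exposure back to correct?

ISO 6400

Scene light: 3 stops darker.
Aperture: f/16 → f/11 → f/8 — 2 stops larger aperture (brighter).
Shutter speed: 1 → 2 → 4 — 2 stops slower (brighter).
Net so far: 1 stop brighter. ISO: 12800 → 6400.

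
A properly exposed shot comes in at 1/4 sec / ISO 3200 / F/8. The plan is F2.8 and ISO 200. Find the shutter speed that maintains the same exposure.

Aperture: f/8 → f/5.6 → f/4 → f/2.8 — 3 stops larger aperture (brighter).
ISO: 3200 → 1600 → 800 → 400 → 200 — 4 stops lower (darker).
Net change so far: 1 stop darker. Offset with the shutter speed: 1/4 → 1/2.

1/2s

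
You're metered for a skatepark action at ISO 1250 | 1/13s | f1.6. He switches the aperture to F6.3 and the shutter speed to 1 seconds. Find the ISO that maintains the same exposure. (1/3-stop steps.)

ISO 1600

Aperture: f/1.6 → f/1.8 → f/2 → f/2.2 → f/2.5 → f/2.8 → f/3.2 → f/3.5 → f/4 → f/4.5 → f/5 → f/5.6 → f/6.3 — 4 stops stopped down (darker).
Shutter speed: 1/13 → 1/10 → 1/8 → 1/6 → 1/5 → 1/4 → 0.3 → 0.4 → 0.5 → 0.6 → 0.8 → 1 — 3 2/3 stops slower (brighter).
Net change so far: 1/3 stop darker. Offset with the ISO: 1250 → 1600.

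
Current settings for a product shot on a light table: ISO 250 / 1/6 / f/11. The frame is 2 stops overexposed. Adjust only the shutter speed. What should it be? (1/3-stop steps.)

Overexposed by 2 stops → need 2 stops darker.
Shutter speed: 1/6 → 1/8 → 1/10 → 1/13 → 1/15 → 1/20 → 1/25.

1/25s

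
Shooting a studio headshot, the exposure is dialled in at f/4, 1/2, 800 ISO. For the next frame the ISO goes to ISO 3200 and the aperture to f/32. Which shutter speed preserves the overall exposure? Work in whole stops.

ISO: 800 → 1600 → 3200 — 2 stops higher (brighter).
Aperture: f/4 → f/5.6 → f/8 → f/11 → f/16 → f/22 → f/32 — 6 stops narrower (darker).
Net change so far: 4 stops darker. Offset with the shutter speed: 1/2 → 1 → 2 → 4 → 8.

8 s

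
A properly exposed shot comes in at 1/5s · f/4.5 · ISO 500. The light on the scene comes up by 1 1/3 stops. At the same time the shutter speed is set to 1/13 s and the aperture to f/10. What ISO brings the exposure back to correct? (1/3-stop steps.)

ISO 2500

Scene light: 1 1/3 stops brighter.
Shutter speed: 1/5 → 1/6 → 1/8 → 1/10 → 1/13 — 1 1/3 stops faster (darker).
Aperture: f/4.5 → f/5 → f/5.6 → f/6.3 → f/7.1 → f/8 → f/9 → f/10 — 2 1/3 stops smaller aperture (darker).
Net so far: 2 1/3 stops darker. ISO: 500 → 640 → 800 → 1000 → 1250 → 1600 → 2000 → 2500.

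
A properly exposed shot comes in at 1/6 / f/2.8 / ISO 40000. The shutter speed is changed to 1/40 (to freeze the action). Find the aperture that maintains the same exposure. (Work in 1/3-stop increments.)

Shutter speed: 1/6 → 1/8 → 1/10 → 1/13 → 1/15 → 1/20 → 1/25 → 1/30 → 1/40 — 2 2/3 stops faster (darker).
Need 2 2/3 stops brighter from the aperture: f/2.8 → f/2.5 → f/2.2 → f/2 → f/1.8 → f/1.6 → f/1.4 → f/1.2 → f/1.1.

f/1.1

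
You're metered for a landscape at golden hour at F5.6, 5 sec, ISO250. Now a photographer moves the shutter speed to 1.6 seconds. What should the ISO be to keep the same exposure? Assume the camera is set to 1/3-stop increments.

ISO 800

Shutter speed: 5 → 4 → 3.2 → 2.5 → 2 → 1.6 — 1 2/3 stops faster (darker).
Need 1 2/3 stops brighter from the ISO: 250 → 320 → 400 → 500 → 640 → 800.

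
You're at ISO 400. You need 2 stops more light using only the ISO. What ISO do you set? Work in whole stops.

ISO 1600

ISO: 400 → 800 → 1600 — 2 stops higher (brighter).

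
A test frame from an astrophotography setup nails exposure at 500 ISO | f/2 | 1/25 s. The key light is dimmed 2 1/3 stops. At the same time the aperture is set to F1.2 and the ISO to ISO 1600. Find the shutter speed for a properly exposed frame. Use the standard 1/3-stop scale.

1/40s

Scene light: 2 1/3 stops darker.
Aperture: f/2 → f/1.8 → f/1.6 → f/1.4 → f/1.2 — 1 1/3 stops opened up (brighter).
ISO: 500 → 640 → 800 → 1000 → 1250 → 1600 — 1 2/3 stops raised (brighter).
Net so far: 2/3 stop brighter. Shutter speed: 1/25 → 1/30 → 1/40.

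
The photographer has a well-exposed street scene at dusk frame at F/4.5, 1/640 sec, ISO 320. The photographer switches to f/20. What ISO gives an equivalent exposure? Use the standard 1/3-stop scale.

ISO 6400

Aperture: f/4.5 → f/5 → f/5.6 → f/6.3 → f/7.1 → f/8 → f/9 → f/10 → f/11 → f/13 → f/14 → f/16 → f/18 → f/20 — 4 1/3 stops smaller aperture (darker).
Need 4 1/3 stops brighter from the ISO: 320 → 400 → 500 → 640 → 800 → 1000 → 1250 → 1600 → 2000 → 2500 → 3200 → 4000 → 5000 → 6400.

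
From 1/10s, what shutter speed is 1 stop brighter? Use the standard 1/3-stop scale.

1/5s

Shutter speed: 1/10 → 1/8 → 1/6 → 1/5 — 1 stop slower (brighter).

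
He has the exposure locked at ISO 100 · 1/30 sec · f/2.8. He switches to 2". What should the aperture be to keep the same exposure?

f/22

Shutter speed: 1/30 → 1/15 → 1/8 → 1/4 → 1/2 → 1 → 2 — 6 stops slower (brighter).
Need 6 stops darker from the aperture: f/2.8 → f/4 → f/5.6 → f/8 → f/11 → f/16 → f/22.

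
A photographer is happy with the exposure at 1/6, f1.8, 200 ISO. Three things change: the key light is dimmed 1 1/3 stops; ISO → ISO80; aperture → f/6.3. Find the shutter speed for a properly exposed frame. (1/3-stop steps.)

Scene light: 1 1/3 stops darker.
ISO: 200 → 160 → 125 → 100 → 80 — 1 1/3 stops lower (darker).
Aperture: f/1.8 → f/2 → f/2.2 → f/2.5 → f/2.8 → f/3.2 → f/3.5 → f/4 → f/4.5 → f/5 → f/5.6 → f/6.3 — 3 2/3 stops smaller aperture (darker).
Net so far: 6 1/3 stops darker. Shutter speed: 1/6 → 1/5 → 1/4 → 0.3 → 0.4 → 0.5 → 0.6 → 0.8 → 1 → 1.3 → 1.6 → 2 → 2.5 → 3.2 → 4 → 5 → 6 → 8 → 10 → 13.

13 s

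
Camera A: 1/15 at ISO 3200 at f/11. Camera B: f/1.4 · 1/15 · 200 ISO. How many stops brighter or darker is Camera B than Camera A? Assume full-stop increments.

2 stops brighter

Aperture: f/11 → f/8 → f/5.6 → f/4 → f/2.8 → f/2 → f/1.4 — 6 stops opened up (brighter).
Shutter speed: unchanged.
ISO: 3200 → 1600 → 800 → 400 → 200 — 4 stops dropped (darker).
Net: +6 −4 = +2 stops.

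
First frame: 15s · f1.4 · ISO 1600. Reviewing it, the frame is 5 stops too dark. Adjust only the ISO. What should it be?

Underexposed by 5 stops → need 5 stops brighter.
ISO: 1600 → 3200 → 6400 → 12800 → 25600 → 51200.

ISO 51200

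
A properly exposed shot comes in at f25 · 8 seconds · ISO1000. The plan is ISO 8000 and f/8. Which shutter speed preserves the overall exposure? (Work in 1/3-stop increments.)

ISO: 1000 → 1250 → 1600 → 2000 → 2500 → 3200 → 4000 → 5000 → 6400 → 8000 — 3 stops raised (brighter).
Aperture: f/25 → f/22 → f/20 → f/18 → f/16 → f/14 → f/13 → f/11 → f/10 → f/9 → f/8 — 3 1/3 stops larger aperture (brighter).
Net change so far: 6 1/3 stops brighter. Offset with the shutter speed: 8 → 6 → 5 → 4 → 3.2 → 2.5 → 2 → 1.6 → 1.3 → 1 → 0.8 → 0.6 → 0.5 → 0.4 → 0.3 → 1/4 → 1/5 → 1/6 → 1/8 → 1/10.

1/10s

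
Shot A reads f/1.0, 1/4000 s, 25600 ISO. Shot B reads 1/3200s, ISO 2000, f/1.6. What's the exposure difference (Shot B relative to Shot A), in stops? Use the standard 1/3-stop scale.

Aperture: f/1.0 → f/1.1 → f/1.2 → f/1.4 → f/1.6 — 1 1/3 stops stopped down (darker).
Shutter speed: 1/4000 → 1/3200 — 1/3 stop slower (brighter).
ISO: 25600 → 20000 → 16000 → 12800 → 10000 → 8000 → 6400 → 5000 → 4000 → 3200 → 2500 → 2000 — 3 2/3 stops dropped (darker).
Net: −1 1/3 +1/3 −3 2/3 = −4 2/3 stops.

4 2/3 stops darker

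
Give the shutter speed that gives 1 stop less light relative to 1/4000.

Shutter speed: 1/4000 → 1/8000 — 1 stop shorter (darker).

1/8000s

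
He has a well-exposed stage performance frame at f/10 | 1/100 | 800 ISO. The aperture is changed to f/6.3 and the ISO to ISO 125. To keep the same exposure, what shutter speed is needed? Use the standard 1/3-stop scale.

1/40s

Aperture: f/10 → f/9 → f/8 → f/7.1 → f/6.3 — 1 1/3 stops larger aperture (brighter).
ISO: 800 → 640 → 500 → 400 → 320 → 250 → 200 → 160 → 125 — 2 2/3 stops dropped (darker).
Net change so far: 1 1/3 stops darker. Offset with the shutter speed: 1/100 → 1/80 → 1/60 → 1/50 → 1/40.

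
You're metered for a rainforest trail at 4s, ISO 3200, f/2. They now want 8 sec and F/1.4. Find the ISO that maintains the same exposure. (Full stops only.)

ISO 800

Shutter speed: 4 → 8 — 1 stop slower (brighter).
Aperture: f/2 → f/1.4 — 1 stop wider (brighter).
Net change so far: 2 stops brighter. Offset with the ISO: 3200 → 1600 → 800.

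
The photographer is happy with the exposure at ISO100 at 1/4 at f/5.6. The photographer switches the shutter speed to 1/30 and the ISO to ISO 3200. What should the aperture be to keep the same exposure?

f/11

Shutter speed: 1/4 → 1/8 → 1/15 → 1/30 — 3 stops faster (darker).
ISO: 100 → 200 → 400 → 800 → 1600 → 3200 — 5 stops higher (brighter).
Net change so far: 2 stops brighter. Offset with the aperture: f/5.6 → f/8 → f/11.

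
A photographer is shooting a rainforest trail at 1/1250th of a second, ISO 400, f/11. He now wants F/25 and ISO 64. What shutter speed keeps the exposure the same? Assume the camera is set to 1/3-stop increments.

1/40s

Aperture: f/11 → f/13 → f/14 → f/16 → f/18 → f/20 → f/22 → f/25 — 2 1/3 stops smaller aperture (darker).
ISO: 400 → 320 → 250 → 200 → 160 → 125 → 100 → 80 → 64 — 2 2/3 stops dropped (darker).
Net change so far: 5 stops darker. Offset with the shutter speed: 1/1250 → 1/1000 → 1/800 → 1/640 → 1/500 → 1/400 → 1/320 → 1/250 → 1/200 → 1/160 → 1/125 → 1/100 → 1/80 → 1/60 → 1/50 → 1/40.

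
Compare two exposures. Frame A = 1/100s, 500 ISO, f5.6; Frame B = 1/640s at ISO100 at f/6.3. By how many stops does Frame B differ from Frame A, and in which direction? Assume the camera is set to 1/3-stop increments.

5 1/3 stops darker

Aperture: f/5.6 → f/6.3 — 1/3 stop smaller aperture (darker).
Shutter speed: 1/100 → 1/125 → 1/160 → 1/200 → 1/250 → 1/320 → 1/400 → 1/500 → 1/640 — 2 2/3 stops faster (darker).
ISO: 500 → 400 → 320 → 250 → 200 → 160 → 125 → 100 — 2 1/3 stops dropped (darker).
Net: −1/3 −2 2/3 −2 1/3 = −5 1/3 stops.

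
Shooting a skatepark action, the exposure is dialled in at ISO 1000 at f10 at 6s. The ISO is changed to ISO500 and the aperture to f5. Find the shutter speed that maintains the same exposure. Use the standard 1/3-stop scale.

3.2 s

ISO: 1000 → 800 → 640 → 500 — 1 stop lower (darker).
Aperture: f/10 → f/9 → f/8 → f/7.1 → f/6.3 → f/5.6 → f/5 — 2 stops opened up (brighter).
Net change so far: 1 stop brighter. Offset with the shutter speed: 6 → 5 → 4 → 3.2.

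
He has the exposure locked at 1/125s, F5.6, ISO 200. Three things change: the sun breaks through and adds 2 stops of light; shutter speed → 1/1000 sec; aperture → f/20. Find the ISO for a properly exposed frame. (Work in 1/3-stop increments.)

ISO 5000

Scene light: 2 stops brighter.
Shutter speed: 1/125 → 1/160 → 1/200 → 1/250 → 1/320 → 1/400 → 1/500 → 1/640 → 1/800 → 1/1000 — 3 stops shorter (darker).
Aperture: f/5.6 → f/6.3 → f/7.1 → f/8 → f/9 → f/10 → f/11 → f/13 → f/14 → f/16 → f/18 → f/20 — 3 2/3 stops smaller aperture (darker).
Net so far: 4 2/3 stops darker. ISO: 200 → 250 → 320 → 400 → 500 → 640 → 800 → 1000 → 1250 → 1600 → 2000 → 2500 → 3200 → 4000 → 5000.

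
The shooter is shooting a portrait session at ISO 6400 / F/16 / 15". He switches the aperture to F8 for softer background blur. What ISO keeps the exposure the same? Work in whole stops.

ISO 1600

Aperture: f/16 → f/11 → f/8 — 2 stops larger aperture (brighter).
Need 2 stops darker from the ISO: 6400 → 3200 → 1600.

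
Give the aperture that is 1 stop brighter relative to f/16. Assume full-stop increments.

f/11

Aperture: f/16 → f/11 — 1 stop larger aperture (brighter).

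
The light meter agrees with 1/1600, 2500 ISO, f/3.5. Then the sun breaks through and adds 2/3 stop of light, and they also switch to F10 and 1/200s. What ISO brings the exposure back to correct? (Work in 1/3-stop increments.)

Scene light: 2/3 stop brighter.
Aperture: f/3.5 → f/4 → f/4.5 → f/5 → f/5.6 → f/6.3 → f/7.1 → f/8 → f/9 → f/10 — 3 stops narrower (darker).
Shutter speed: 1/1600 → 1/1250 → 1/1000 → 1/800 → 1/640 → 1/500 → 1/400 → 1/320 → 1/250 → 1/200 — 3 stops slower (brighter).
Net so far: 2/3 stop brighter. ISO: 2500 → 2000 → 1600.

ISO 1600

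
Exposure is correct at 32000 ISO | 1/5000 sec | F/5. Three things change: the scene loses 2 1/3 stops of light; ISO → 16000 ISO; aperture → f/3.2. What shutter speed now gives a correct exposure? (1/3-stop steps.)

1/1250s

Scene light: 2 1/3 stops darker.
ISO: 32000 → 25600 → 20000 → 16000 — 1 stop dropped (darker).
Aperture: f/5 → f/4.5 → f/4 → f/3.5 → f/3.2 — 1 1/3 stops larger aperture (brighter).
Net so far: 2 stops darker. Shutter speed: 1/5000 → 1/4000 → 1/3200 → 1/2500 → 1/2000 → 1/1600 → 1/1250.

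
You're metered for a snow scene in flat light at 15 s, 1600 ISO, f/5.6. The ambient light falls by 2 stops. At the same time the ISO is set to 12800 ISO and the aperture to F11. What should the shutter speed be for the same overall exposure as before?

Scene light: 2 stops darker.
ISO: 1600 → 3200 → 6400 → 12800 — 3 stops raised (brighter).
Aperture: f/5.6 → f/8 → f/11 — 2 stops narrower (darker).
Net so far: 1 stop darker. Shutter speed: 15 → 30.

30 s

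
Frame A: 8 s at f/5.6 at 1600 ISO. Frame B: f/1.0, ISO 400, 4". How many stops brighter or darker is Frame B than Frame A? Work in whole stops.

Aperture: f/5.6 → f/4 → f/2.8 → f/2 → f/1.4 → f/1.0 — 5 stops opened up (brighter).
Shutter speed: 8 → 4 — 1 stop shorter (darker).
ISO: 1600 → 800 → 400 — 2 stops lower (darker).
Net: +5 −1 −2 = +2 stops.

2 stops brighter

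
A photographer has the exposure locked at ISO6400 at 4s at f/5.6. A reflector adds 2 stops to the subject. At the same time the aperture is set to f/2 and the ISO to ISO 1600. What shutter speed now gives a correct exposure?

Scene light: 2 stops brighter.
Aperture: f/5.6 → f/4 → f/2.8 → f/2 — 3 stops wider (brighter).
ISO: 6400 → 3200 → 1600 — 2 stops dropped (darker).
Net so far: 3 stops brighter. Shutter speed: 4 → 2 → 1 → 1/2.

1/2s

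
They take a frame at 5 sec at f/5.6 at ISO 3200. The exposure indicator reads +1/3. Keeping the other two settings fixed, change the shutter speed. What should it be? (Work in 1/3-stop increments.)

4 s

Overexposed by 1/3 stop → need 1/3 stop darker.
Shutter speed: 5 → 4.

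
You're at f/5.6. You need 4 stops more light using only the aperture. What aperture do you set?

Aperture: f/5.6 → f/4 → f/2.8 → f/2 → f/1.4 — 4 stops wider (brighter).

f/1.4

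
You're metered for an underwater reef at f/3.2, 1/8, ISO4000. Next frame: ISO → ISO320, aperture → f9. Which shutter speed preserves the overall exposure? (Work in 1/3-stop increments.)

ISO: 4000 → 3200 → 2500 → 2000 → 1600 → 1250 → 1000 → 800 → 640 → 500 → 400 → 320 — 3 2/3 stops dropped (darker).
Aperture: f/3.2 → f/3.5 → f/4 → f/4.5 → f/5 → f/5.6 → f/6.3 → f/7.1 → f/8 → f/9 — 3 stops stopped down (darker).
Net change so far: 6 2/3 stops darker. Offset with the shutter speed: 1/8 → 1/6 → 1/5 → 1/4 → 0.3 → 0.4 → 0.5 → 0.6 → 0.8 → 1 → 1.3 → 1.6 → 2 → 2.5 → 3.2 → 4 → 5 → 6 → 8 → 10 → 13.

13 s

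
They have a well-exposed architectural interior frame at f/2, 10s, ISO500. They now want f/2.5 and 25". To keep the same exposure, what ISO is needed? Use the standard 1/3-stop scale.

Aperture: f/2 → f/2.2 → f/2.5 — 2/3 stop narrower (darker).
Shutter speed: 10 → 13 → 15 → 20 → 25 — 1 1/3 stops longer (brighter).
Net change so far: 2/3 stop brighter. Offset with the ISO: 500 → 400 → 320.

ISO 320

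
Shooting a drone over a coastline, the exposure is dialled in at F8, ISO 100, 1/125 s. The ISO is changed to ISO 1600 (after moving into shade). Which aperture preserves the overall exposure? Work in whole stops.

f/32

ISO: 100 → 200 → 400 → 800 → 1600 — 4 stops raised (brighter).
Need 4 stops darker from the aperture: f/8 → f/11 → f/16 → f/22 → f/32.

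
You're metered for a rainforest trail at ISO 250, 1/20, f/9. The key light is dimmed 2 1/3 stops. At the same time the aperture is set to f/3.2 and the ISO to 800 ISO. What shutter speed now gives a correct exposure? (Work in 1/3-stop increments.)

1/100s

Scene light: 2 1/3 stops darker.
Aperture: f/9 → f/8 → f/7.1 → f/6.3 → f/5.6 → f/5 → f/4.5 → f/4 → f/3.5 → f/3.2 — 3 stops larger aperture (brighter).
ISO: 250 → 320 → 400 → 500 → 640 → 800 — 1 2/3 stops raised (brighter).
Net so far: 2 1/3 stops brighter. Shutter speed: 1/20 → 1/25 → 1/30 → 1/40 → 1/50 → 1/60 → 1/80 → 1/100.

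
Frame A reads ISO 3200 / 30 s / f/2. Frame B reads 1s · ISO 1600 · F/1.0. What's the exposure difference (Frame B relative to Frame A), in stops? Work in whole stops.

4 stops darker

Aperture: f/2 → f/1.4 → f/1.0 — 2 stops opened up (brighter).
Shutter speed: 30 → 15 → 8 → 4 → 2 → 1 — 5 stops faster (darker).
ISO: 3200 → 1600 — 1 stop lower (darker).
Net: +2 −5 −1 = −4 stops.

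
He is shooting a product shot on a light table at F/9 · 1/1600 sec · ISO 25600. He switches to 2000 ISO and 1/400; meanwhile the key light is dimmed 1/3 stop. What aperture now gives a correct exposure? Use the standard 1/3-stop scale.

f/4.5

Scene light: 1/3 stop darker.
ISO: 25600 → 20000 → 16000 → 12800 → 10000 → 8000 → 6400 → 5000 → 4000 → 3200 → 2500 → 2000 — 3 2/3 stops lower (darker).
Shutter speed: 1/1600 → 1/1250 → 1/1000 → 1/800 → 1/640 → 1/500 → 1/400 — 2 stops longer (brighter).
Net so far: 2 stops darker. Aperture: f/9 → f/8 → f/7.1 → f/6.3 → f/5.6 → f/5 → f/4.5.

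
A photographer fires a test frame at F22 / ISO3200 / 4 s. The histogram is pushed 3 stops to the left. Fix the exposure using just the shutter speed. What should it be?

Underexposed by 3 stops → need 3 stops brighter.
Shutter speed: 4 → 8 → 15 → 30.

30 s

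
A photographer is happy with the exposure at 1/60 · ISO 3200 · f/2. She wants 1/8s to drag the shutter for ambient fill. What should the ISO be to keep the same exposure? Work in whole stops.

Shutter speed: 1/60 → 1/30 → 1/15 → 1/8 — 3 stops longer (brighter).
Need 3 stops darker from the ISO: 3200 → 1600 → 800 → 400.

ISO 400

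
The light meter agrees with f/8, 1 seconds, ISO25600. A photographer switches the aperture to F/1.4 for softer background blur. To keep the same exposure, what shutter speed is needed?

Aperture: f/8 → f/5.6 → f/4 → f/2.8 → f/2 → f/1.4 — 5 stops larger aperture (brighter).
Need 5 stops darker from the shutter speed: 1 → 1/2 → 1/4 → 1/8 → 1/15 → 1/30.

1/30s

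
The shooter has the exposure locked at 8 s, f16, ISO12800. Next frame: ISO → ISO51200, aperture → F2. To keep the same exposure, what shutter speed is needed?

1/30s

ISO: 12800 → 25600 → 51200 — 2 stops higher (brighter).
Aperture: f/16 → f/11 → f/8 → f/5.6 → f/4 → f/2.8 → f/2 — 6 stops larger aperture (brighter).
Net change so far: 8 stops brighter. Offset with the shutter speed: 8 → 4 → 2 → 1 → 1/2 → 1/4 → 1/8 → 1/15 → 1/30.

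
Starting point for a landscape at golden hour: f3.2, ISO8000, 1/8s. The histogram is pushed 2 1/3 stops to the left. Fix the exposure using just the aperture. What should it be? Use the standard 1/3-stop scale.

f/1.4

Underexposed by 2 1/3 stops → need 2 1/3 stops brighter.
Aperture: f/3.2 → f/2.8 → f/2.5 → f/2.2 → f/2 → f/1.8 → f/1.6 → f/1.4.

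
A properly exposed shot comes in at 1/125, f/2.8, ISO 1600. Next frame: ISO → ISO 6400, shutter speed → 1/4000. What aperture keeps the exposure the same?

f/1.0

ISO: 1600 → 3200 → 6400 — 2 stops raised (brighter).
Shutter speed: 1/125 → 1/250 → 1/500 → 1/1000 → 1/2000 → 1/4000 — 5 stops shorter (darker).
Net change so far: 3 stops darker. Offset with the aperture: f/2.8 → f/2 → f/1.4 → f/1.0.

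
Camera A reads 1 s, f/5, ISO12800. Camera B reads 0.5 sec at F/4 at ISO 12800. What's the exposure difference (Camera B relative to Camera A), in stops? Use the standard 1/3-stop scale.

Aperture: f/5 → f/4.5 → f/4 — 2/3 stop larger aperture (brighter).
Shutter speed: 1 → 0.8 → 0.6 → 0.5 — 1 stop faster (darker).
ISO: unchanged.
Net: +2/3 −1 = −1/3 stops.

1/3 stop darker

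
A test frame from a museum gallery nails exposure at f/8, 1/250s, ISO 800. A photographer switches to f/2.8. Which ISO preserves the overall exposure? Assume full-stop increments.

Aperture: f/8 → f/5.6 → f/4 → f/2.8 — 3 stops larger aperture (brighter).
Need 3 stops darker from the ISO: 800 → 400 → 200 → 100.

ISO 100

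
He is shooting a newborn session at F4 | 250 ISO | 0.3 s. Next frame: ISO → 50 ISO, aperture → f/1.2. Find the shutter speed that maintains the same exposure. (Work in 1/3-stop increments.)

1/6s

ISO: 250 → 200 → 160 → 125 → 100 → 80 → 64 → 50 — 2 1/3 stops dropped (darker).
Aperture: f/4 → f/3.5 → f/3.2 → f/2.8 → f/2.5 → f/2.2 → f/2 → f/1.8 → f/1.6 → f/1.4 → f/1.2 — 3 1/3 stops larger aperture (brighter).
Net change so far: 1 stop brighter. Offset with the shutter speed: 0.3 → 1/4 → 1/5 → 1/6.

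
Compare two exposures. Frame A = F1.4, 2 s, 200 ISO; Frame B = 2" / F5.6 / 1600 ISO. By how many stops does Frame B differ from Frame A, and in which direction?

Aperture: f/1.4 → f/2 → f/2.8 → f/4 → f/5.6 — 4 stops smaller aperture (darker).
Shutter speed: unchanged.
ISO: 200 → 400 → 800 → 1600 — 3 stops higher (brighter).
Net: −4 +3 = −1 stop.

1 stop darker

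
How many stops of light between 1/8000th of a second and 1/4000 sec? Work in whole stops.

1 stop

1/8000 → 1/4000 — count the steps: 1 stop.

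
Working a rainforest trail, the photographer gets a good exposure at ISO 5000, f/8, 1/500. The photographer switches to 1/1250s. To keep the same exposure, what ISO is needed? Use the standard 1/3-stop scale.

ISO 12800

Shutter speed: 1/500 → 1/640 → 1/800 → 1/1000 → 1/1250 — 1 1/3 stops faster (darker).
Need 1 1/3 stops brighter from the ISO: 5000 → 6400 → 8000 → 10000 → 12800.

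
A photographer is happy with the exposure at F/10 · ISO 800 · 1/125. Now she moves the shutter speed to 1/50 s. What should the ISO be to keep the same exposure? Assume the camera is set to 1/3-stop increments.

ISO 320

Shutter speed: 1/125 → 1/100 → 1/80 → 1/60 → 1/50 — 1 1/3 stops slower (brighter).
Need 1 1/3 stops darker from the ISO: 800 → 640 → 500 → 400 → 320.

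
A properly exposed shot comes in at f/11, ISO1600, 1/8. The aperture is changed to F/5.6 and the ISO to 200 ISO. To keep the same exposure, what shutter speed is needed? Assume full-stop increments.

Aperture: f/11 → f/8 → f/5.6 — 2 stops opened up (brighter).
ISO: 1600 → 800 → 400 → 200 — 3 stops lower (darker).
Net change so far: 1 stop darker. Offset with the shutter speed: 1/8 → 1/4.

1/4s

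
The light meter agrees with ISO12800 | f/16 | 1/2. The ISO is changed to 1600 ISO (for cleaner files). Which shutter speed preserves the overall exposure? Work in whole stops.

ISO: 12800 → 6400 → 3200 → 1600 — 3 stops dropped (darker).
Need 3 stops brighter from the shutter speed: 1/2 → 1 → 2 → 4.

4 s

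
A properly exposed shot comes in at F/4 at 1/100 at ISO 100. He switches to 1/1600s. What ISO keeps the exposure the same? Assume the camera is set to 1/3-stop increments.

Shutter speed: 1/100 → 1/125 → 1/160 → 1/200 → 1/250 → 1/320 → 1/400 → 1/500 → 1/640 → 1/800 → 1/1000 → 1/1250 → 1/1600 — 4 stops shorter (darker).
Need 4 stops brighter from the ISO: 100 → 125 → 160 → 200 → 250 → 320 → 400 → 500 → 640 → 800 → 1000 → 1250 → 1600.

ISO 1600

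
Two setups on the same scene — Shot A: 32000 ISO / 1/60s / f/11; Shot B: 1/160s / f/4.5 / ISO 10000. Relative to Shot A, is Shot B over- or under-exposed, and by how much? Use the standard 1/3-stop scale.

Aperture: f/11 → f/10 → f/9 → f/8 → f/7.1 → f/6.3 → f/5.6 → f/5 → f/4.5 — 2 2/3 stops larger aperture (brighter).
Shutter speed: 1/60 → 1/80 → 1/100 → 1/125 → 1/160 — 1 1/3 stops shorter (darker).
ISO: 32000 → 25600 → 20000 → 16000 → 12800 → 10000 — 1 2/3 stops lower (darker).
Net: +2 2/3 −1 1/3 −1 2/3 = −1/3 stops.

1/3 stop darker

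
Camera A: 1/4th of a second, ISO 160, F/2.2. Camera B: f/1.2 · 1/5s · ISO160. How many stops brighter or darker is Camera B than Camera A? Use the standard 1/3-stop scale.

Aperture: f/2.2 → f/2 → f/1.8 → f/1.6 → f/1.4 → f/1.2 — 1 2/3 stops opened up (brighter).
Shutter speed: 1/4 → 1/5 — 1/3 stop shorter (darker).
ISO: unchanged.
Net: +1 2/3 −1/3 = +1 1/3 stops.

1 1/3 stops brighter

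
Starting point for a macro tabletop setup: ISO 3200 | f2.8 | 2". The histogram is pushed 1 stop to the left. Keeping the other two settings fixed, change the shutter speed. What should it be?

Underexposed by 1 stop → need 1 stop brighter.
Shutter speed: 2 → 4.

4 s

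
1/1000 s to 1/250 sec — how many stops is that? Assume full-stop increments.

2 stops

1/1000 → 1/500 → 1/250 — count the steps: 2 stops.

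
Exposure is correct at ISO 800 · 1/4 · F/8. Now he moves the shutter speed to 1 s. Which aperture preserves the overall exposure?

Shutter speed: 1/4 → 1/2 → 1 — 2 stops slower (brighter).
Need 2 stops darker from the aperture: f/8 → f/11 → f/16.

f/16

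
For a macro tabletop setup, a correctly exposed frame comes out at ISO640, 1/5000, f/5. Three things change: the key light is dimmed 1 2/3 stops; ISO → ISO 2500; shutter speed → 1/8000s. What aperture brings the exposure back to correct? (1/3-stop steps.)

Scene light: 1 2/3 stops darker.
ISO: 640 → 800 → 1000 → 1250 → 1600 → 2000 → 2500 — 2 stops higher (brighter).
Shutter speed: 1/5000 → 1/6400 → 1/8000 — 2/3 stop shorter (darker).
Net so far: 1/3 stop darker. Aperture: f/5 → f/4.5.

f/4.5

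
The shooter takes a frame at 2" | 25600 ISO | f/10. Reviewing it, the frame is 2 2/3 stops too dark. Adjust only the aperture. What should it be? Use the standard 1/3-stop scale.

f/4

Underexposed by 2 2/3 stops → need 2 2/3 stops brighter.
Aperture: f/10 → f/9 → f/8 → f/7.1 → f/6.3 → f/5.6 → f/5 → f/4.5 → f/4.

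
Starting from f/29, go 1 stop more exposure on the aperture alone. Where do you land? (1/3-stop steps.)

f/20

Aperture: f/29 → f/25 → f/22 → f/20 — 1 stop opened up (brighter).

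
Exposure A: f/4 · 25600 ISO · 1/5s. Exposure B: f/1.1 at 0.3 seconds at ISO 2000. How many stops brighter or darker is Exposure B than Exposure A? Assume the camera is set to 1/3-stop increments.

Aperture: f/4 → f/3.5 → f/3.2 → f/2.8 → f/2.5 → f/2.2 → f/2 → f/1.8 → f/1.6 → f/1.4 → f/1.2 → f/1.1 — 3 2/3 stops wider (brighter).
Shutter speed: 1/5 → 1/4 → 0.3 — 2/3 stop longer (brighter).
ISO: 25600 → 20000 → 16000 → 12800 → 10000 → 8000 → 6400 → 5000 → 4000 → 3200 → 2500 → 2000 — 3 2/3 stops lower (darker).
Net: +3 2/3 +2/3 −3 2/3 = +2/3 stops.

2/3 stop brighter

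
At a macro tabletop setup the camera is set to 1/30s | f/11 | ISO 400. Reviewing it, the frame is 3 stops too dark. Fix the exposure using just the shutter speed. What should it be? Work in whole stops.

1/4s

Underexposed by 3 stops → need 3 stops brighter.
Shutter speed: 1/30 → 1/15 → 1/8 → 1/4.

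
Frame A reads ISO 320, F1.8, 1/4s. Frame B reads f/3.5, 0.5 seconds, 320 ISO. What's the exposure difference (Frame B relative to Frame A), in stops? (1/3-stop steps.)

1 stop darker

Aperture: f/1.8 → f/2 → f/2.2 → f/2.5 → f/2.8 → f/3.2 → f/3.5 — 2 stops stopped down (darker).
Shutter speed: 1/4 → 0.3 → 0.4 → 0.5 — 1 stop slower (brighter).
ISO: unchanged.
Net: −2 +1 = −1 stop.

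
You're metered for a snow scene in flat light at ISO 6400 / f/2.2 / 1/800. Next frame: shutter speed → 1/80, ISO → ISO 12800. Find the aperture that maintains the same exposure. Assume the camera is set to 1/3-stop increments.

Shutter speed: 1/800 → 1/640 → 1/500 → 1/400 → 1/320 → 1/250 → 1/200 → 1/160 → 1/125 → 1/100 → 1/80 — 3 1/3 stops longer (brighter).
ISO: 6400 → 8000 → 10000 → 12800 — 1 stop higher (brighter).
Net change so far: 4 1/3 stops brighter. Offset with the aperture: f/2.2 → f/2.5 → f/2.8 → f/3.2 → f/3.5 → f/4 → f/4.5 → f/5 → f/5.6 → f/6.3 → f/7.1 → f/8 → f/9 → f/10.

f/10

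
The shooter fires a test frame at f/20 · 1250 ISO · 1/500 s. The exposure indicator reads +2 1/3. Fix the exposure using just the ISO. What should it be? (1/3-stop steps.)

ISO 250

Overexposed by 2 1/3 stops → need 2 1/3 stops darker.
ISO: 1250 → 1000 → 800 → 640 → 500 → 400 → 320 → 250.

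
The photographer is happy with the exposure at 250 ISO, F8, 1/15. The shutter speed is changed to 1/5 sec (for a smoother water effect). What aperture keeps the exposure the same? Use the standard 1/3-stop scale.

f/14

Shutter speed: 1/15 → 1/13 → 1/10 → 1/8 → 1/6 → 1/5 — 1 2/3 stops slower (brighter).
Need 1 2/3 stops darker from the aperture: f/8 → f/9 → f/10 → f/11 → f/13 → f/14.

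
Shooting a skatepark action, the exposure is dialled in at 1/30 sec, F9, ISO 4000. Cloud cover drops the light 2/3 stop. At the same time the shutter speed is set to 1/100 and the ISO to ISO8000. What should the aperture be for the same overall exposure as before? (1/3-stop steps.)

f/5.6

Scene light: 2/3 stop darker.
Shutter speed: 1/30 → 1/40 → 1/50 → 1/60 → 1/80 → 1/100 — 1 2/3 stops faster (darker).
ISO: 4000 → 5000 → 6400 → 8000 — 1 stop higher (brighter).
Net so far: 1 1/3 stops darker. Aperture: f/9 → f/8 → f/7.1 → f/6.3 → f/5.6.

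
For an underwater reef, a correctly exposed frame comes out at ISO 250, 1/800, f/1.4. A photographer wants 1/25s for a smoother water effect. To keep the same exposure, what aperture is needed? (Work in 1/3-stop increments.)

f/8

Shutter speed: 1/800 → 1/640 → 1/500 → 1/400 → 1/320 → 1/250 → 1/200 → 1/160 → 1/125 → 1/100 → 1/80 → 1/60 → 1/50 → 1/40 → 1/30 → 1/25 — 5 stops slower (brighter).
Need 5 stops darker from the aperture: f/1.4 → f/1.6 → f/1.8 → f/2 → f/2.2 → f/2.5 → f/2.8 → f/3.2 → f/3.5 → f/4 → f/4.5 → f/5 → f/5.6 → f/6.3 → f/7.1 → f/8.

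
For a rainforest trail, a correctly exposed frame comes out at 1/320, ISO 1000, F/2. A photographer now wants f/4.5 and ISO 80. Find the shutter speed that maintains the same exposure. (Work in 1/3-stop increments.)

1/5s

Aperture: f/2 → f/2.2 → f/2.5 → f/2.8 → f/3.2 → f/3.5 → f/4 → f/4.5 — 2 1/3 stops stopped down (darker).
ISO: 1000 → 800 → 640 → 500 → 400 → 320 → 250 → 200 → 160 → 125 → 100 → 80 — 3 2/3 stops dropped (darker).
Net change so far: 6 stops darker. Offset with the shutter speed: 1/320 → 1/250 → 1/200 → 1/160 → 1/125 → 1/100 → 1/80 → 1/60 → 1/50 → 1/40 → 1/30 → 1/25 → 1/20 → 1/15 → 1/13 → 1/10 → 1/8 → 1/6 → 1/5.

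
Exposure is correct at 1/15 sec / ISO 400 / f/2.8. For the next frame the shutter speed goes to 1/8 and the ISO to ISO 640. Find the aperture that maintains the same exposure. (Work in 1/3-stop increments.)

Shutter speed: 1/15 → 1/13 → 1/10 → 1/8 — 1 stop longer (brighter).
ISO: 400 → 500 → 640 — 2/3 stop raised (brighter).
Net change so far: 1 2/3 stops brighter. Offset with the aperture: f/2.8 → f/3.2 → f/3.5 → f/4 → f/4.5 → f/5.

f/5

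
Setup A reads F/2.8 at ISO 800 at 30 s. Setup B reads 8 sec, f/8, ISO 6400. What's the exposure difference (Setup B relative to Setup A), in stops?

2 stops darker

Aperture: f/2.8 → f/4 → f/5.6 → f/8 — 3 stops narrower (darker).
Shutter speed: 30 → 15 → 8 — 2 stops shorter (darker).
ISO: 800 → 1600 → 3200 → 6400 — 3 stops higher (brighter).
Net: −3 −2 +3 = −2 stops.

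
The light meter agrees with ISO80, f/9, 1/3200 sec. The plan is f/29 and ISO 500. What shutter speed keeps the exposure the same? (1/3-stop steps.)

1/2000s

Aperture: f/9 → f/10 → f/11 → f/13 → f/14 → f/16 → f/18 → f/20 → f/22 → f/25 → f/29 — 3 1/3 stops smaller aperture (darker).
ISO: 80 → 100 → 125 → 160 → 200 → 250 → 320 → 400 → 500 — 2 2/3 stops higher (brighter).
Net change so far: 2/3 stop darker. Offset with the shutter speed: 1/3200 → 1/2500 → 1/2000.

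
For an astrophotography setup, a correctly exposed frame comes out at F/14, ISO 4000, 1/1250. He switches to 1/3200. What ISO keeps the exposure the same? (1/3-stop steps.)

Shutter speed: 1/1250 → 1/1600 → 1/2000 → 1/2500 → 1/3200 — 1 1/3 stops faster (darker).
Need 1 1/3 stops brighter from the ISO: 4000 → 5000 → 6400 → 8000 → 10000.

ISO 10000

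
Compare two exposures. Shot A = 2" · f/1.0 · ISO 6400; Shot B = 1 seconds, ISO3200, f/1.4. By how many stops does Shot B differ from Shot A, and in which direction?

Aperture: f/1.0 → f/1.4 — 1 stop stopped down (darker).
Shutter speed: 2 → 1 — 1 stop shorter (darker).
ISO: 6400 → 3200 — 1 stop dropped (darker).
Net: −1 −1 −1 = −3 stops.

3 stops darker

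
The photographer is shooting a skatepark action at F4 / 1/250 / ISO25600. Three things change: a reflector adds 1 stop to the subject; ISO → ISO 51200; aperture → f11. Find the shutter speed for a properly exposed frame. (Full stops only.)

1/125s

Scene light: 1 stop brighter.
ISO: 25600 → 51200 — 1 stop higher (brighter).
Aperture: f/4 → f/5.6 → f/8 → f/11 — 3 stops stopped down (darker).
Net so far: 1 stop darker. Shutter speed: 1/250 → 1/125.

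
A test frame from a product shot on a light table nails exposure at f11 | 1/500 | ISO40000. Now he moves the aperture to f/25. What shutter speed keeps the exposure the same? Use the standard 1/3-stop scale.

1/100s

Aperture: f/11 → f/13 → f/14 → f/16 → f/18 → f/20 → f/22 → f/25 — 2 1/3 stops stopped down (darker).
Need 2 1/3 stops brighter from the shutter speed: 1/500 → 1/400 → 1/320 → 1/250 → 1/200 → 1/160 → 1/125 → 1/100.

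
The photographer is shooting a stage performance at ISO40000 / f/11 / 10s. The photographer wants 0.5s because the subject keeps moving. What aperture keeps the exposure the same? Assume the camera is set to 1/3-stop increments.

Shutter speed: 10 → 8 → 6 → 5 → 4 → 3.2 → 2.5 → 2 → 1.6 → 1.3 → 1 → 0.8 → 0.6 → 0.5 — 4 1/3 stops faster (darker).
Need 4 1/3 stops brighter from the aperture: f/11 → f/10 → f/9 → f/8 → f/7.1 → f/6.3 → f/5.6 → f/5 → f/4.5 → f/4 → f/3.5 → f/3.2 → f/2.8 → f/2.5.

f/2.5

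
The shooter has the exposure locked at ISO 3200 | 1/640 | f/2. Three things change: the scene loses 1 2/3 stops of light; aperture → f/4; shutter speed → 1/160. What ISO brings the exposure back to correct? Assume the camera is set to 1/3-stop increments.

ISO 10000

Scene light: 1 2/3 stops darker.
Aperture: f/2 → f/2.2 → f/2.5 → f/2.8 → f/3.2 → f/3.5 → f/4 — 2 stops narrower (darker).
Shutter speed: 1/640 → 1/500 → 1/400 → 1/320 → 1/250 → 1/200 → 1/160 — 2 stops slower (brighter).
Net so far: 1 2/3 stops darker. ISO: 3200 → 4000 → 5000 → 6400 → 8000 → 10000.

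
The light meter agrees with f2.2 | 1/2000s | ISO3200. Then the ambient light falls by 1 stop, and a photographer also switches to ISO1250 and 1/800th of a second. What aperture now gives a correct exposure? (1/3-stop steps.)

f/1.6

Scene light: 1 stop darker.
ISO: 3200 → 2500 → 2000 → 1600 → 1250 — 1 1/3 stops dropped (darker).
Shutter speed: 1/2000 → 1/1600 → 1/1250 → 1/1000 → 1/800 — 1 1/3 stops longer (brighter).
Net so far: 1 stop darker. Aperture: f/2.2 → f/2 → f/1.8 → f/1.6.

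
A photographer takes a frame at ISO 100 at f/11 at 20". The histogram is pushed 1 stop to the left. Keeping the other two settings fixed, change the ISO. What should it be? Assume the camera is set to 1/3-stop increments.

ISO 200

Underexposed by 1 stop → need 1 stop brighter.
ISO: 100 → 125 → 160 → 200.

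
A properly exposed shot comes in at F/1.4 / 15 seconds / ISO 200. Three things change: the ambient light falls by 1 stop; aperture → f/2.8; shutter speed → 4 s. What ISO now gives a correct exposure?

ISO 6400

Scene light: 1 stop darker.
Aperture: f/1.4 → f/2 → f/2.8 — 2 stops narrower (darker).
Shutter speed: 15 → 8 → 4 — 2 stops faster (darker).
Net so far: 5 stops darker. ISO: 200 → 400 → 800 → 1600 → 3200 → 6400.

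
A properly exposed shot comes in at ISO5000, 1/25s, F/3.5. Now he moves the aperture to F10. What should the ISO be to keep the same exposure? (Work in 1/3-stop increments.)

Aperture: f/3.5 → f/4 → f/4.5 → f/5 → f/5.6 → f/6.3 → f/7.1 → f/8 → f/9 → f/10 — 3 stops stopped down (darker).
Need 3 stops brighter from the ISO: 5000 → 6400 → 8000 → 10000 → 12800 → 16000 → 20000 → 25600 → 32000 → 40000.

ISO 40000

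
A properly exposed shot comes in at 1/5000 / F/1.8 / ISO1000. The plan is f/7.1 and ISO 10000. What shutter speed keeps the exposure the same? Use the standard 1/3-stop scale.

1/3200s

Aperture: f/1.8 → f/2 → f/2.2 → f/2.5 → f/2.8 → f/3.2 → f/3.5 → f/4 → f/4.5 → f/5 → f/5.6 → f/6.3 → f/7.1 — 4 stops narrower (darker).
ISO: 1000 → 1250 → 1600 → 2000 → 2500 → 3200 → 4000 → 5000 → 6400 → 8000 → 10000 — 3 1/3 stops raised (brighter).
Net change so far: 2/3 stop darker. Offset with the shutter speed: 1/5000 → 1/4000 → 1/3200.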